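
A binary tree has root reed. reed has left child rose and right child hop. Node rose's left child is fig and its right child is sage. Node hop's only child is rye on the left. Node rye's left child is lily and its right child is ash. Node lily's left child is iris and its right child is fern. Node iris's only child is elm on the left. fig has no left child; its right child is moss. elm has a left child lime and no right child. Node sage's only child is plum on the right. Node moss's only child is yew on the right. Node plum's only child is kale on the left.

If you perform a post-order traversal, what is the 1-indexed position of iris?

10

Post-order visits the left subtree, then the right subtree, then the node.
At reed: go left to rose.
  At rose: go left to fig.
    At fig: no left child.
    At fig: go right to moss.
      At moss: no left child.
      At moss: go right to yew.
        yew is a leaf — visit yew.
      Visit moss.
    Visit fig.
  At rose: go right to sage.
    At sage: no left child.
    At sage: go right to plum.
      At plum: go left to kale.
        kale is a leaf — visit kale.
      At plum: no right child.
      Visit plum.
    Visit sage.
  Visit rose.
At reed: go right to hop.
  At hop: go left to rye.
    At rye: go left to lily.
      At lily: go left to iris.
        At iris: go left to elm.
          At elm: go left to lime.
            lime is a leaf — visit lime.
          At elm: no right child.
          Visit elm.
        At iris: no right child.
        Visit iris.
      At lily: go right to fern.
        fern is a leaf — visit fern.
      Visit lily.
    At rye: go right to ash.
      ash is a leaf — visit ash.
    Visit rye.
  At hop: no right child.
  Visit hop.
Visit reed.
Full post-order sequence: yew, moss, fig, kale, plum, sage, rose, lime, elm, iris, fern, lily, ash, rye, hop, reed.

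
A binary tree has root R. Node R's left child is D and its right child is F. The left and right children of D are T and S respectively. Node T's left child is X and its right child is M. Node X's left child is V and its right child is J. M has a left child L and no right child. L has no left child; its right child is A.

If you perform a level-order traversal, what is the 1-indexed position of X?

Level-order visits nodes level by level from the root, left to right within each level.
Level 0: R
Level 1: D, F
Level 2: T, S
Level 3: X, M
Level 4: V, J, L
Level 5: A
Full level-order sequence: R, D, F, T, S, X, M, V, J, L, A.

6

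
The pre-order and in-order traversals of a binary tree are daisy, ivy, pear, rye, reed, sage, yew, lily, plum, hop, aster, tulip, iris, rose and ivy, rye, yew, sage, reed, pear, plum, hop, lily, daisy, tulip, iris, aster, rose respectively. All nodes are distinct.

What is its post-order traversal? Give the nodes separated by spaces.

The first element of pre-order is the root; it splits in-order into left and right subtrees.
Root daisy: left subtree has 9 nodes {ivy, rye, yew, sage, reed, pear, plum, hop, lily}, right has 4 {tulip, iris, aster, rose}.
  Root ivy: left subtree has 0 nodes { }, right has 8 {rye, yew, sage, reed, pear, plum, hop, lily}.
    Root pear: left subtree has 4 nodes {rye, yew, sage, reed}, right has 3 {plum, hop, lily}.
      Root rye: left subtree has 0 nodes { }, right has 3 {yew, sage, reed}.
        Root reed: left subtree has 2 nodes {yew, sage}, right has 0 { }.
          Root sage: left subtree has 1 node {yew}, right has 0 { }.
      Root lily: left subtree has 2 nodes {plum, hop}, right has 0 { }.
        Root plum: left subtree has 0 nodes { }, right has 1 {hop}.
  Root aster: left subtree has 2 nodes {tulip, iris}, right has 1 {rose}.
    Root tulip: left subtree has 0 nodes { }, right has 1 {iris}.

yew sage reed rye hop plum lily pear ivy iris tulip rose aster daisy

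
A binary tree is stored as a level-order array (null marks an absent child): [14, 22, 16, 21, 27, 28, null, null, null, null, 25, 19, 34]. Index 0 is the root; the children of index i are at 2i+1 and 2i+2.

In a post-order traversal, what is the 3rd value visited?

Post-order visits the left subtree, then the right subtree, then the node.
At 14: go left to 22.
  At 22: go left to 21.
    21 is a leaf — visit 21.
  At 22: go right to 27.
    At 27: no left child.
    At 27: go right to 25.
      25 is a leaf — visit 25.
    Visit 27.
  Visit 22.
At 14: go right to 16.
  At 16: go left to 28.
    At 28: go left to 19.
      19 is a leaf — visit 19.
    At 28: go right to 34.
      34 is a leaf — visit 34.
    Visit 28.
  At 16: no right child.
  Visit 16.
Visit 14.
Full post-order sequence: 21, 25, 27, 22, 19, 34, 28, 16, 14.

27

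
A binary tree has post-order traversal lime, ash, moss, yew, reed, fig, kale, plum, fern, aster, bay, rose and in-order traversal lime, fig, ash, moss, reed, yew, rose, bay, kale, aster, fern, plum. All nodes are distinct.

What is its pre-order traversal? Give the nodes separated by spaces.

The last element of post-order is the root; it splits in-order into left and right subtrees.
Root rose: left subtree has 6 nodes {lime, fig, ash, moss, reed, yew}, right has 5 {bay, kale, aster, fern, plum}.
  Root fig: left subtree has 1 node {lime}, right has 4 {ash, moss, reed, yew}.
    Root reed: left subtree has 2 nodes {ash, moss}, right has 1 {yew}.
      Root moss: left subtree has 1 node {ash}, right has 0 { }.
  Root bay: left subtree has 0 nodes { }, right has 4 {kale, aster, fern, plum}.
    Root aster: left subtree has 1 node {kale}, right has 2 {fern, plum}.
      Root fern: left subtree has 0 nodes { }, right has 1 {plum}.

rose fig lime reed moss ash yew bay aster kale fern plum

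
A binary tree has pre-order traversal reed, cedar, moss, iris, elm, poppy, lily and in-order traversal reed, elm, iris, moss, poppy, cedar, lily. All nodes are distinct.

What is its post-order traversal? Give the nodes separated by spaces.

The first element of pre-order is the root; it splits in-order into left and right subtrees.
Root reed: left subtree has 0 nodes { }, right has 6 {elm, iris, moss, poppy, cedar, lily}.
  Root cedar: left subtree has 4 nodes {elm, iris, moss, poppy}, right has 1 {lily}.
    Root moss: left subtree has 2 nodes {elm, iris}, right has 1 {poppy}.
      Root iris: left subtree has 1 node {elm}, right has 0 { }.

elm iris poppy moss lily cedar reed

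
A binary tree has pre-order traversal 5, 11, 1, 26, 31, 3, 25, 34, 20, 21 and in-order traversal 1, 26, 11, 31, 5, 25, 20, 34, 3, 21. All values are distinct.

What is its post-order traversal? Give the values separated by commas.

The first element of pre-order is the root; it splits in-order into left and right subtrees.
Root 5: left subtree has 4 nodes {1, 26, 11, 31}, right has 5 {25, 20, 34, 3, 21}.
  Root 11: left subtree has 2 nodes {1, 26}, right has 1 {31}.
    Root 1: left subtree has 0 nodes { }, right has 1 {26}.
  Root 3: left subtree has 3 nodes {25, 20, 34}, right has 1 {21}.
    Root 25: left subtree has 0 nodes { }, right has 2 {20, 34}.
      Root 34: left subtree has 1 node {20}, right has 0 { }.

26, 1, 31, 11, 20, 34, 25, 21, 3, 5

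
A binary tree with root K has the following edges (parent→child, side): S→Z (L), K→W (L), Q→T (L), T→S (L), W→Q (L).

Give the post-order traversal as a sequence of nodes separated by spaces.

Post-order visits the left subtree, then the right subtree, then the node.
At K: go left to W.
  At W: go left to Q.
    At Q: go left to T.
      At T: go left to S.
        At S: go left to Z.
          Z is a leaf — visit Z.
        At S: no right child.
        Visit S.
      At T: no right child.
      Visit T.
    At Q: no right child.
    Visit Q.
  At W: no right child.
  Visit W.
At K: no right child.
Visit K.

Z S T Q W K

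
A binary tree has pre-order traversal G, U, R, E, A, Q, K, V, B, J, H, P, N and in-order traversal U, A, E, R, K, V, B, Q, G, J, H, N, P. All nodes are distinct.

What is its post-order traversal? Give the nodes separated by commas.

A, E, B, V, K, Q, R, U, N, P, H, J, G

The first element of pre-order is the root; it splits in-order into left and right subtrees.
Root G: left subtree has 8 nodes {U, A, E, R, K, V, B, Q}, right has 4 {J, H, N, P}.
  Root U: left subtree has 0 nodes { }, right has 7 {A, E, R, K, V, B, Q}.
    Root R: left subtree has 2 nodes {A, E}, right has 4 {K, V, B, Q}.
      Root E: left subtree has 1 node {A}, right has 0 { }.
      Root Q: left subtree has 3 nodes {K, V, B}, right has 0 { }.
        Root K: left subtree has 0 nodes { }, right has 2 {V, B}.
          Root V: left subtree has 0 nodes { }, right has 1 {B}.
  Root J: left subtree has 0 nodes { }, right has 3 {H, N, P}.
    Root H: left subtree has 0 nodes { }, right has 2 {N, P}.
      Root P: left subtree has 1 node {N}, right has 0 { }.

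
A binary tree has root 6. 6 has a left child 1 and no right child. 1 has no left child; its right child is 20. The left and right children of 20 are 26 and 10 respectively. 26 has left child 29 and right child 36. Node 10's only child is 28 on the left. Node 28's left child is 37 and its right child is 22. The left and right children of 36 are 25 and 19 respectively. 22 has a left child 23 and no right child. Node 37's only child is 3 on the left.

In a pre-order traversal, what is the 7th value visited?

Pre-order visits the node, then its left subtree, then its right subtree.
Visit 6.
At 6: go left to 1.
  Visit 1.
  At 1: no left child.
  At 1: go right to 20.
    Visit 20.
    At 20: go left to 26.
      Visit 26.
      At 26: go left to 29.
        29 is a leaf — visit 29.
      At 26: go right to 36.
        Visit 36.
        At 36: go left to 25.
          25 is a leaf — visit 25.
        At 36: go right to 19.
          19 is a leaf — visit 19.
    At 20: go right to 10.
      Visit 10.
      At 10: go left to 28.
        Visit 28.
        At 28: go left to 37.
          Visit 37.
          At 37: go left to 3.
            3 is a leaf — visit 3.
          At 37: no right child.
        At 28: go right to 22.
          Visit 22.
          At 22: go left to 23.
            23 is a leaf — visit 23.
          At 22: no right child.
      At 10: no right child.
At 6: no right child.
Full pre-order sequence: 6, 1, 20, 26, 29, 36, 25, 19, 10, 28, 37, 3, 22, 23.

25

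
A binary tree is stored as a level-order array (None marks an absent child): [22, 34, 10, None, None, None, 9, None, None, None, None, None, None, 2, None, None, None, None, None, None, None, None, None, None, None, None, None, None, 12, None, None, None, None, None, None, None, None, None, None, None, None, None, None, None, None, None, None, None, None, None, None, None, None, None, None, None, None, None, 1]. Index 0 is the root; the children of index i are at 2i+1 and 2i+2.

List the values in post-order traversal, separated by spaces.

Post-order visits the left subtree, then the right subtree, then the node.
At 22: go left to 34.
  34 is a leaf — visit 34.
At 22: go right to 10.
  At 10: no left child.
  At 10: go right to 9.
    At 9: go left to 2.
      At 2: no left child.
      At 2: go right to 12.
        At 12: no left child.
        At 12: go right to 1.
          1 is a leaf — visit 1.
        Visit 12.
      Visit 2.
    At 9: no right child.
    Visit 9.
  Visit 10.
Visit 22.

34 1 12 2 9 10 22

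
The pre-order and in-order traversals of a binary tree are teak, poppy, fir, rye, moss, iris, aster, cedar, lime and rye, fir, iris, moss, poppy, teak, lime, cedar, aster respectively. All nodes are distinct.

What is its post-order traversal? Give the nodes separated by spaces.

The first element of pre-order is the root; it splits in-order into left and right subtrees.
Root teak: left subtree has 5 nodes {rye, fir, iris, moss, poppy}, right has 3 {lime, cedar, aster}.
  Root poppy: left subtree has 4 nodes {rye, fir, iris, moss}, right has 0 { }.
    Root fir: left subtree has 1 node {rye}, right has 2 {iris, moss}.
      Root moss: left subtree has 1 node {iris}, right has 0 { }.
  Root aster: left subtree has 2 nodes {lime, cedar}, right has 0 { }.
    Root cedar: left subtree has 1 node {lime}, right has 0 { }.

rye iris moss fir poppy lime cedar aster teak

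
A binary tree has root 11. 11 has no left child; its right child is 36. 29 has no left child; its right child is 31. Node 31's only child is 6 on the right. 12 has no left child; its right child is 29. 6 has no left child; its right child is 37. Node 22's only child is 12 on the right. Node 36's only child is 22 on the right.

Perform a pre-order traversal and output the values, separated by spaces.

Pre-order visits the node, then its left subtree, then its right subtree.
Visit 11.
At 11: no left child.
At 11: go right to 36.
  Visit 36.
  At 36: no left child.
  At 36: go right to 22.
    Visit 22.
    At 22: no left child.
    At 22: go right to 12.
      Visit 12.
      At 12: no left child.
      At 12: go right to 29.
        Visit 29.
        At 29: no left child.
        At 29: go right to 31.
          Visit 31.
          At 31: no left child.
          At 31: go right to 6.
            Visit 6.
            At 6: no left child.
            At 6: go right to 37.
              37 is a leaf — visit 37.

11 36 22 12 29 31 6 37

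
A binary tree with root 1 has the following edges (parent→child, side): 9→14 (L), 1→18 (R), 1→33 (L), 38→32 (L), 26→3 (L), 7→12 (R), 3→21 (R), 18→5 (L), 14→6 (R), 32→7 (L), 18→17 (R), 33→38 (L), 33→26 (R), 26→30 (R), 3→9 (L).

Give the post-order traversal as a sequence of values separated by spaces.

12 7 32 38 6 14 9 21 3 30 26 33 5 17 18 1

Post-order visits the left subtree, then the right subtree, then the node.
At 1: go left to 33.
  At 33: go left to 38.
    At 38: go left to 32.
      At 32: go left to 7.
        At 7: no left child.
        At 7: go right to 12.
          12 is a leaf — visit 12.
        Visit 7.
      At 32: no right child.
      Visit 32.
    At 38: no right child.
    Visit 38.
  At 33: go right to 26.
    At 26: go left to 3.
      At 3: go left to 9.
        At 9: go left to 14.
          At 14: no left child.
          At 14: go right to 6.
            6 is a leaf — visit 6.
          Visit 14.
        At 9: no right child.
        Visit 9.
      At 3: go right to 21.
        21 is a leaf — visit 21.
      Visit 3.
    At 26: go right to 30.
      30 is a leaf — visit 30.
    Visit 26.
  Visit 33.
At 1: go right to 18.
  At 18: go left to 5.
    5 is a leaf — visit 5.
  At 18: go right to 17.
    17 is a leaf — visit 17.
  Visit 18.
Visit 1.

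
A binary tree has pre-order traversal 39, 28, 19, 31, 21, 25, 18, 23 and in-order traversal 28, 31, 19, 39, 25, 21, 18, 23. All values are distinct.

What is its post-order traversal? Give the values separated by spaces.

31 19 28 25 23 18 21 39

The first element of pre-order is the root; it splits in-order into left and right subtrees.
Root 39: left subtree has 3 nodes {28, 31, 19}, right has 4 {25, 21, 18, 23}.
  Root 28: left subtree has 0 nodes { }, right has 2 {31, 19}.
    Root 19: left subtree has 1 node {31}, right has 0 { }.
  Root 21: left subtree has 1 node {25}, right has 2 {18, 23}.
    Root 18: left subtree has 0 nodes { }, right has 1 {23}.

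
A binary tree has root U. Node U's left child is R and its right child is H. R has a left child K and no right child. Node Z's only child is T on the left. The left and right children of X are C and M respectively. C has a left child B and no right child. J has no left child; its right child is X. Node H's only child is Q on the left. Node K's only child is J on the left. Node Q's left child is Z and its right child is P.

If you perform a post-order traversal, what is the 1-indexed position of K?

6

Post-order visits the left subtree, then the right subtree, then the node.
At U: go left to R.
  At R: go left to K.
    At K: go left to J.
      At J: no left child.
      At J: go right to X.
        At X: go left to C.
          At C: go left to B.
            B is a leaf — visit B.
          At C: no right child.
          Visit C.
        At X: go right to M.
          M is a leaf — visit M.
        Visit X.
      Visit J.
    At K: no right child.
    Visit K.
  At R: no right child.
  Visit R.
At U: go right to H.
  At H: go left to Q.
    At Q: go left to Z.
      At Z: go left to T.
        T is a leaf — visit T.
      At Z: no right child.
      Visit Z.
    At Q: go right to P.
      P is a leaf — visit P.
    Visit Q.
  At H: no right child.
  Visit H.
Visit U.
Full post-order sequence: B, C, M, X, J, K, R, T, Z, P, Q, H, U.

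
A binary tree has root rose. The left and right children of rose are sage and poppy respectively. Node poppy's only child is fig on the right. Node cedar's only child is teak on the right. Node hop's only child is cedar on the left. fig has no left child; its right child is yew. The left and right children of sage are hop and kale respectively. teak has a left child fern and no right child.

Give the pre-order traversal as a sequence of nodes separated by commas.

Pre-order visits the node, then its left subtree, then its right subtree.
Visit rose.
At rose: go left to sage.
  Visit sage.
  At sage: go left to hop.
    Visit hop.
    At hop: go left to cedar.
      Visit cedar.
      At cedar: no left child.
      At cedar: go right to teak.
        Visit teak.
        At teak: go left to fern.
          fern is a leaf — visit fern.
        At teak: no right child.
    At hop: no right child.
  At sage: go right to kale.
    kale is a leaf — visit kale.
At rose: go right to poppy.
  Visit poppy.
  At poppy: no left child.
  At poppy: go right to fig.
    Visit fig.
    At fig: no left child.
    At fig: go right to yew.
      yew is a leaf — visit yew.

rose, sage, hop, cedar, teak, fern, kale, poppy, fig, yew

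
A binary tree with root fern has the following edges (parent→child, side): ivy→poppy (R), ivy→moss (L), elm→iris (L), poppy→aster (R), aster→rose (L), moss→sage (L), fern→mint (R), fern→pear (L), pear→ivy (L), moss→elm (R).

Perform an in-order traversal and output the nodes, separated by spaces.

In-order visits the left subtree, then the node, then the right subtree.
At fern: go left to pear.
  At pear: go left to ivy.
    At ivy: go left to moss.
      At moss: go left to sage.
        sage is a leaf — visit sage.
      Visit moss.
      At moss: go right to elm.
        At elm: go left to iris.
          iris is a leaf — visit iris.
        Visit elm.
        At elm: no right child.
    Visit ivy.
    At ivy: go right to poppy.
      At poppy: no left child.
      Visit poppy.
      At poppy: go right to aster.
        At aster: go left to rose.
          rose is a leaf — visit rose.
        Visit aster.
        At aster: no right child.
  Visit pear.
  At pear: no right child.
Visit fern.
At fern: go right to mint.
  mint is a leaf — visit mint.

sage moss iris elm ivy poppy rose aster pear fern mint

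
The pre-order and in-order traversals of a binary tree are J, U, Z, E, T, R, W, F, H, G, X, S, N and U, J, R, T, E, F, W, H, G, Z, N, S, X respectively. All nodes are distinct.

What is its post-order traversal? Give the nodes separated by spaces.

U R T F G H W E N S X Z J

The first element of pre-order is the root; it splits in-order into left and right subtrees.
Root J: left subtree has 1 node {U}, right has 11 {R, T, E, F, W, H, G, Z, N, S, X}.
  Root Z: left subtree has 7 nodes {R, T, E, F, W, H, G}, right has 3 {N, S, X}.
    Root E: left subtree has 2 nodes {R, T}, right has 4 {F, W, H, G}.
      Root T: left subtree has 1 node {R}, right has 0 { }.
      Root W: left subtree has 1 node {F}, right has 2 {H, G}.
        Root H: left subtree has 0 nodes { }, right has 1 {G}.
    Root X: left subtree has 2 nodes {N, S}, right has 0 { }.
      Root S: left subtree has 1 node {N}, right has 0 { }.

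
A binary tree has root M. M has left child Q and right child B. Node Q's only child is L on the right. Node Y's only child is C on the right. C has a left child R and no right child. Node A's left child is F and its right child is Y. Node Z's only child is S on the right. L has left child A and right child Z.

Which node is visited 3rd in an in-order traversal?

A

In-order visits the left subtree, then the node, then the right subtree.
At M: go left to Q.
  At Q: no left child.
  Visit Q.
  At Q: go right to L.
    At L: go left to A.
      At A: go left to F.
        F is a leaf — visit F.
      Visit A.
      At A: go right to Y.
        At Y: no left child.
        Visit Y.
        At Y: go right to C.
          At C: go left to R.
            R is a leaf — visit R.
          Visit C.
          At C: no right child.
    Visit L.
    At L: go right to Z.
      At Z: no left child.
      Visit Z.
      At Z: go right to S.
        S is a leaf — visit S.
Visit M.
At M: go right to B.
  B is a leaf — visit B.
Full in-order sequence: Q, F, A, Y, R, C, L, Z, S, M, B.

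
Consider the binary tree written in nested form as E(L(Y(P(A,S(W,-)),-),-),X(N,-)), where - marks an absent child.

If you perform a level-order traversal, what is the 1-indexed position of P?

6

Level-order visits nodes level by level from the root, left to right within each level.
Level 0: E
Level 1: L, X
Level 2: Y, N
Level 3: P
Level 4: A, S
Level 5: W
Full level-order sequence: E, L, X, Y, N, P, A, S, W.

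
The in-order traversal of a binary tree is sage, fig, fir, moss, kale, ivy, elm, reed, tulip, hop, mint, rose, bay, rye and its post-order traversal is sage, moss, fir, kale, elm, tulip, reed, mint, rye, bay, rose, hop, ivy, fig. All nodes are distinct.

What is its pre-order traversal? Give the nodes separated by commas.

The last element of post-order is the root; it splits in-order into left and right subtrees.
Root fig: left subtree has 1 node {sage}, right has 12 {fir, moss, kale, ivy, elm, reed, tulip, hop, mint, rose, bay, rye}.
  Root ivy: left subtree has 3 nodes {fir, moss, kale}, right has 8 {elm, reed, tulip, hop, mint, rose, bay, rye}.
    Root kale: left subtree has 2 nodes {fir, moss}, right has 0 { }.
      Root fir: left subtree has 0 nodes { }, right has 1 {moss}.
    Root hop: left subtree has 3 nodes {elm, reed, tulip}, right has 4 {mint, rose, bay, rye}.
      Root reed: left subtree has 1 node {elm}, right has 1 {tulip}.
      Root rose: left subtree has 1 node {mint}, right has 2 {bay, rye}.
        Root bay: left subtree has 0 nodes { }, right has 1 {rye}.

fig, sage, ivy, kale, fir, moss, hop, reed, elm, tulip, rose, mint, bay, rye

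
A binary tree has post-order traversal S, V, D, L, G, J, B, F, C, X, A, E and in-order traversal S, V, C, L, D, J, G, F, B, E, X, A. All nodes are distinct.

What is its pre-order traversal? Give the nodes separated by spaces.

E C V S F J L D G B A X

The last element of post-order is the root; it splits in-order into left and right subtrees.
Root E: left subtree has 9 nodes {S, V, C, L, D, J, G, F, B}, right has 2 {X, A}.
  Root C: left subtree has 2 nodes {S, V}, right has 6 {L, D, J, G, F, B}.
    Root V: left subtree has 1 node {S}, right has 0 { }.
    Root F: left subtree has 4 nodes {L, D, J, G}, right has 1 {B}.
      Root J: left subtree has 2 nodes {L, D}, right has 1 {G}.
        Root L: left subtree has 0 nodes { }, right has 1 {D}.
  Root A: left subtree has 1 node {X}, right has 0 { }.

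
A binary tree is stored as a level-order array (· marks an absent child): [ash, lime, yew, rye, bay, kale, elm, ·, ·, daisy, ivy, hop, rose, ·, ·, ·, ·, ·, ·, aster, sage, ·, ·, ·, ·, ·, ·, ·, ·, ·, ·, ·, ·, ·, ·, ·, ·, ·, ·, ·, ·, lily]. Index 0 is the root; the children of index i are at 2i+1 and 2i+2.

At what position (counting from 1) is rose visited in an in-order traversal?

In-order visits the left subtree, then the node, then the right subtree.
At ash: go left to lime.
  At lime: go left to rye.
    rye is a leaf — visit rye.
  Visit lime.
  At lime: go right to bay.
    At bay: go left to daisy.
      At daisy: go left to aster.
        aster is a leaf — visit aster.
      Visit daisy.
      At daisy: go right to sage.
        At sage: go left to lily.
          lily is a leaf — visit lily.
        Visit sage.
        At sage: no right child.
    Visit bay.
    At bay: go right to ivy.
      ivy is a leaf — visit ivy.
Visit ash.
At ash: go right to yew.
  At yew: go left to kale.
    At kale: go left to hop.
      hop is a leaf — visit hop.
    Visit kale.
    At kale: go right to rose.
      rose is a leaf — visit rose.
  Visit yew.
  At yew: go right to elm.
    elm is a leaf — visit elm.
Full in-order sequence: rye, lime, aster, daisy, lily, sage, bay, ivy, ash, hop, kale, rose, yew, elm.

12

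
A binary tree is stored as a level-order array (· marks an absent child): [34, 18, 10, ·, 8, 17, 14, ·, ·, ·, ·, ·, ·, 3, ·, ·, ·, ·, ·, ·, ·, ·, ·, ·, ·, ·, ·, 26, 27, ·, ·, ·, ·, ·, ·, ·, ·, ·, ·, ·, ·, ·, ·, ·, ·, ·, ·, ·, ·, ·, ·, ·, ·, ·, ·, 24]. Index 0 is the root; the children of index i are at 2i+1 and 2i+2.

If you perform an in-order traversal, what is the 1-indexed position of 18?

1

In-order visits the left subtree, then the node, then the right subtree.
At 34: go left to 18.
  At 18: no left child.
  Visit 18.
  At 18: go right to 8.
    8 is a leaf — visit 8.
Visit 34.
At 34: go right to 10.
  At 10: go left to 17.
    17 is a leaf — visit 17.
  Visit 10.
  At 10: go right to 14.
    At 14: go left to 3.
      At 3: go left to 26.
        At 26: go left to 24.
          24 is a leaf — visit 24.
        Visit 26.
        At 26: no right child.
      Visit 3.
      At 3: go right to 27.
        27 is a leaf — visit 27.
    Visit 14.
    At 14: no right child.
Full in-order sequence: 18, 8, 34, 17, 10, 24, 26, 3, 27, 14.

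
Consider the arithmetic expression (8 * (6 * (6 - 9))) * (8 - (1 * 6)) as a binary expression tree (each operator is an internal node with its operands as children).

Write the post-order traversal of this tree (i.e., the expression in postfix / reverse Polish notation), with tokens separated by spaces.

8 6 6 9 - * * 8 1 6 * - *

Post-order on an expression tree gives postfix notation: for each operator, emit left operand, right operand, then the operator.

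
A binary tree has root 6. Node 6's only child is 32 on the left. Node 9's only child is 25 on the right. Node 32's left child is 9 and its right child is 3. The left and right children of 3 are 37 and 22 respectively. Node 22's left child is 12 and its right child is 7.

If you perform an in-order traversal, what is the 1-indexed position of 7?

8

In-order visits the left subtree, then the node, then the right subtree.
At 6: go left to 32.
  At 32: go left to 9.
    At 9: no left child.
    Visit 9.
    At 9: go right to 25.
      25 is a leaf — visit 25.
  Visit 32.
  At 32: go right to 3.
    At 3: go left to 37.
      37 is a leaf — visit 37.
    Visit 3.
    At 3: go right to 22.
      At 22: go left to 12.
        12 is a leaf — visit 12.
      Visit 22.
      At 22: go right to 7.
        7 is a leaf — visit 7.
Visit 6.
At 6: no right child.
Full in-order sequence: 9, 25, 32, 37, 3, 12, 22, 7, 6.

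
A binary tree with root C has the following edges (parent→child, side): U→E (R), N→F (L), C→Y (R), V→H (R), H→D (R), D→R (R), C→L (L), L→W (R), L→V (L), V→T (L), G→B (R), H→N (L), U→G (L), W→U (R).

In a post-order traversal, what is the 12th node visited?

W

Post-order visits the left subtree, then the right subtree, then the node.
At C: go left to L.
  At L: go left to V.
    At V: go left to T.
      T is a leaf — visit T.
    At V: go right to H.
      At H: go left to N.
        At N: go left to F.
          F is a leaf — visit F.
        At N: no right child.
        Visit N.
      At H: go right to D.
        At D: no left child.
        At D: go right to R.
          R is a leaf — visit R.
        Visit D.
      Visit H.
    Visit V.
  At L: go right to W.
    At W: no left child.
    At W: go right to U.
      At U: go left to G.
        At G: no left child.
        At G: go right to B.
          B is a leaf — visit B.
        Visit G.
      At U: go right to E.
        E is a leaf — visit E.
      Visit U.
    Visit W.
  Visit L.
At C: go right to Y.
  Y is a leaf — visit Y.
Visit C.
Full post-order sequence: T, F, N, R, D, H, V, B, G, E, U, W, L, Y, C.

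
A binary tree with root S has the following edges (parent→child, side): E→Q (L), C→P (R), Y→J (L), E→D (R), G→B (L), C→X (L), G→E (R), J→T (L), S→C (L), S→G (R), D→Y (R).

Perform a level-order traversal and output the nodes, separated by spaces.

S C G X P B E Q D Y J T

Level-order visits nodes level by level from the root, left to right within each level.
Level 0: S
Level 1: C, G
Level 2: X, P, B, E
Level 3: Q, D
Level 4: Y
Level 5: J
Level 6: T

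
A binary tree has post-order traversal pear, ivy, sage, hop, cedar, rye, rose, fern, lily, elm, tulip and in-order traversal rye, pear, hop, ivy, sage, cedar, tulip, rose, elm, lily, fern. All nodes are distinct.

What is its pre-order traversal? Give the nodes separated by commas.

tulip, rye, cedar, hop, pear, sage, ivy, elm, rose, lily, fern

The last element of post-order is the root; it splits in-order into left and right subtrees.
Root tulip: left subtree has 6 nodes {rye, pear, hop, ivy, sage, cedar}, right has 4 {rose, elm, lily, fern}.
  Root rye: left subtree has 0 nodes { }, right has 5 {pear, hop, ivy, sage, cedar}.
    Root cedar: left subtree has 4 nodes {pear, hop, ivy, sage}, right has 0 { }.
      Root hop: left subtree has 1 node {pear}, right has 2 {ivy, sage}.
        Root sage: left subtree has 1 node {ivy}, right has 0 { }.
  Root elm: left subtree has 1 node {rose}, right has 2 {lily, fern}.
    Root lily: left subtree has 0 nodes { }, right has 1 {fern}.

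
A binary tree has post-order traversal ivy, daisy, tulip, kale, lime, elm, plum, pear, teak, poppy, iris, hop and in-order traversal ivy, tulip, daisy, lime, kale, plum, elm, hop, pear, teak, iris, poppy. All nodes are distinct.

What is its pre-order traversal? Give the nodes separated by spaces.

The last element of post-order is the root; it splits in-order into left and right subtrees.
Root hop: left subtree has 7 nodes {ivy, tulip, daisy, lime, kale, plum, elm}, right has 4 {pear, teak, iris, poppy}.
  Root plum: left subtree has 5 nodes {ivy, tulip, daisy, lime, kale}, right has 1 {elm}.
    Root lime: left subtree has 3 nodes {ivy, tulip, daisy}, right has 1 {kale}.
      Root tulip: left subtree has 1 node {ivy}, right has 1 {daisy}.
  Root iris: left subtree has 2 nodes {pear, teak}, right has 1 {poppy}.
    Root teak: left subtree has 1 node {pear}, right has 0 { }.

hop plum lime tulip ivy daisy kale elm iris teak pear poppy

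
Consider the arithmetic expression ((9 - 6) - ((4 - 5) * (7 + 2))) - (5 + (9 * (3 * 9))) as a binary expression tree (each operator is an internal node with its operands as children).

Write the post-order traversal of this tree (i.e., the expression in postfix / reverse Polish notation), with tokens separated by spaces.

Post-order on an expression tree gives postfix notation: for each operator, emit left operand, right operand, then the operator.

9 6 - 4 5 - 7 2 + * - 5 9 3 9 * * + -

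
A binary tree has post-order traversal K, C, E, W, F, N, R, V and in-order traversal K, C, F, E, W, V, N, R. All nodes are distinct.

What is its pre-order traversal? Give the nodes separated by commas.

The last element of post-order is the root; it splits in-order into left and right subtrees.
Root V: left subtree has 5 nodes {K, C, F, E, W}, right has 2 {N, R}.
  Root F: left subtree has 2 nodes {K, C}, right has 2 {E, W}.
    Root C: left subtree has 1 node {K}, right has 0 { }.
    Root W: left subtree has 1 node {E}, right has 0 { }.
  Root R: left subtree has 1 node {N}, right has 0 { }.

V, F, C, K, W, E, R, N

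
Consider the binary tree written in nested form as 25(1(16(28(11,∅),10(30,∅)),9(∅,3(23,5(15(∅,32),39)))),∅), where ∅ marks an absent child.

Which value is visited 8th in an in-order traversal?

23

In-order visits the left subtree, then the node, then the right subtree.
At 25: go left to 1.
  At 1: go left to 16.
    At 16: go left to 28.
      At 28: go left to 11.
        11 is a leaf — visit 11.
      Visit 28.
      At 28: no right child.
    Visit 16.
    At 16: go right to 10.
      At 10: go left to 30.
        30 is a leaf — visit 30.
      Visit 10.
      At 10: no right child.
  Visit 1.
  At 1: go right to 9.
    At 9: no left child.
    Visit 9.
    At 9: go right to 3.
      At 3: go left to 23.
        23 is a leaf — visit 23.
      Visit 3.
      At 3: go right to 5.
        At 5: go left to 15.
          At 15: no left child.
          Visit 15.
          At 15: go right to 32.
            32 is a leaf — visit 32.
        Visit 5.
        At 5: go right to 39.
          39 is a leaf — visit 39.
Visit 25.
At 25: no right child.
Full in-order sequence: 11, 28, 16, 30, 10, 1, 9, 23, 3, 15, 32, 5, 39, 25.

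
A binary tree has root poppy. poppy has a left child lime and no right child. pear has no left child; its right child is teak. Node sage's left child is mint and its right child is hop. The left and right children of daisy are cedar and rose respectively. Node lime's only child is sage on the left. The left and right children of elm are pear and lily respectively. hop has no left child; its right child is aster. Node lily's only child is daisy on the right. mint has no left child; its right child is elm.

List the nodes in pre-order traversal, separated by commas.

Pre-order visits the node, then its left subtree, then its right subtree.
Visit poppy.
At poppy: go left to lime.
  Visit lime.
  At lime: go left to sage.
    Visit sage.
    At sage: go left to mint.
      Visit mint.
      At mint: no left child.
      At mint: go right to elm.
        Visit elm.
        At elm: go left to pear.
          Visit pear.
          At pear: no left child.
          At pear: go right to teak.
            teak is a leaf — visit teak.
        At elm: go right to lily.
          Visit lily.
          At lily: no left child.
          At lily: go right to daisy.
            Visit daisy.
            At daisy: go left to cedar.
              cedar is a leaf — visit cedar.
            At daisy: go right to rose.
              rose is a leaf — visit rose.
    At sage: go right to hop.
      Visit hop.
      At hop: no left child.
      At hop: go right to aster.
        aster is a leaf — visit aster.
  At lime: no right child.
At poppy: no right child.

poppy, lime, sage, mint, elm, pear, teak, lily, daisy, cedar, rose, hop, aster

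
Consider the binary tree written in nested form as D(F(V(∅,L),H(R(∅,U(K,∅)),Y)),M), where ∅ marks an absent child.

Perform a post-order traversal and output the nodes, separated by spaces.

Post-order visits the left subtree, then the right subtree, then the node.
At D: go left to F.
  At F: go left to V.
    At V: no left child.
    At V: go right to L.
      L is a leaf — visit L.
    Visit V.
  At F: go right to H.
    At H: go left to R.
      At R: no left child.
      At R: go right to U.
        At U: go left to K.
          K is a leaf — visit K.
        At U: no right child.
        Visit U.
      Visit R.
    At H: go right to Y.
      Y is a leaf — visit Y.
    Visit H.
  Visit F.
At D: go right to M.
  M is a leaf — visit M.
Visit D.

L V K U R Y H F M D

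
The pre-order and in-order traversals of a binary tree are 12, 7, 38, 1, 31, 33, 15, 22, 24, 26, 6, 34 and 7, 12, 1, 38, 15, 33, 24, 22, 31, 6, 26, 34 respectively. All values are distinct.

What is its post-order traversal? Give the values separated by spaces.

7 1 15 24 22 33 6 34 26 31 38 12

The first element of pre-order is the root; it splits in-order into left and right subtrees.
Root 12: left subtree has 1 node {7}, right has 10 {1, 38, 15, 33, 24, 22, 31, 6, 26, 34}.
  Root 38: left subtree has 1 node {1}, right has 8 {15, 33, 24, 22, 31, 6, 26, 34}.
    Root 31: left subtree has 4 nodes {15, 33, 24, 22}, right has 3 {6, 26, 34}.
      Root 33: left subtree has 1 node {15}, right has 2 {24, 22}.
        Root 22: left subtree has 1 node {24}, right has 0 { }.
      Root 26: left subtree has 1 node {6}, right has 1 {34}.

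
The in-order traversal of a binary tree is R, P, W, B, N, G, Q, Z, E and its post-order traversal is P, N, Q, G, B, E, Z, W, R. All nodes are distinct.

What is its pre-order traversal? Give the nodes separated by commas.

R, W, P, Z, B, G, N, Q, E

The last element of post-order is the root; it splits in-order into left and right subtrees.
Root R: left subtree has 0 nodes { }, right has 8 {P, W, B, N, G, Q, Z, E}.
  Root W: left subtree has 1 node {P}, right has 6 {B, N, G, Q, Z, E}.
    Root Z: left subtree has 4 nodes {B, N, G, Q}, right has 1 {E}.
      Root B: left subtree has 0 nodes { }, right has 3 {N, G, Q}.
        Root G: left subtree has 1 node {N}, right has 1 {Q}.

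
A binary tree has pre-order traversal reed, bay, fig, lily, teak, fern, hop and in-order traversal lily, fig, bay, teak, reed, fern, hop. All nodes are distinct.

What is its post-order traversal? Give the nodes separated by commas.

lily, fig, teak, bay, hop, fern, reed

The first element of pre-order is the root; it splits in-order into left and right subtrees.
Root reed: left subtree has 4 nodes {lily, fig, bay, teak}, right has 2 {fern, hop}.
  Root bay: left subtree has 2 nodes {lily, fig}, right has 1 {teak}.
    Root fig: left subtree has 1 node {lily}, right has 0 { }.
  Root fern: left subtree has 0 nodes { }, right has 1 {hop}.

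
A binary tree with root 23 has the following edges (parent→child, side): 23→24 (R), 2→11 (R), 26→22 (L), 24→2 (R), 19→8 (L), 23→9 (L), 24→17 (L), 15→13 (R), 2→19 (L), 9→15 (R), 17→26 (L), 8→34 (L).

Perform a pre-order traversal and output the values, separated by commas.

23, 9, 15, 13, 24, 17, 26, 22, 2, 19, 8, 34, 11

Pre-order visits the node, then its left subtree, then its right subtree.
Visit 23.
At 23: go left to 9.
  Visit 9.
  At 9: no left child.
  At 9: go right to 15.
    Visit 15.
    At 15: no left child.
    At 15: go right to 13.
      13 is a leaf — visit 13.
At 23: go right to 24.
  Visit 24.
  At 24: go left to 17.
    Visit 17.
    At 17: go left to 26.
      Visit 26.
      At 26: go left to 22.
        22 is a leaf — visit 22.
      At 26: no right child.
    At 17: no right child.
  At 24: go right to 2.
    Visit 2.
    At 2: go left to 19.
      Visit 19.
      At 19: go left to 8.
        Visit 8.
        At 8: go left to 34.
          34 is a leaf — visit 34.
        At 8: no right child.
      At 19: no right child.
    At 2: go right to 11.
      11 is a leaf — visit 11.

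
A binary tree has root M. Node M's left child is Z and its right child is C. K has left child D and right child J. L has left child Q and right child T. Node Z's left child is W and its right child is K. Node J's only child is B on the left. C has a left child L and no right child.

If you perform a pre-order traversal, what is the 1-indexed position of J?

Pre-order visits the node, then its left subtree, then its right subtree.
Visit M.
At M: go left to Z.
  Visit Z.
  At Z: go left to W.
    W is a leaf — visit W.
  At Z: go right to K.
    Visit K.
    At K: go left to D.
      D is a leaf — visit D.
    At K: go right to J.
      Visit J.
      At J: go left to B.
        B is a leaf — visit B.
      At J: no right child.
At M: go right to C.
  Visit C.
  At C: go left to L.
    Visit L.
    At L: go left to Q.
      Q is a leaf — visit Q.
    At L: go right to T.
      T is a leaf — visit T.
  At C: no right child.
Full pre-order sequence: M, Z, W, K, D, J, B, C, L, Q, T.

6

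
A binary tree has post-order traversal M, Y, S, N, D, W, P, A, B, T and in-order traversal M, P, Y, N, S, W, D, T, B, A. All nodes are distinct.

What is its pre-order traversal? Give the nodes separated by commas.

T, P, M, W, N, Y, S, D, B, A

The last element of post-order is the root; it splits in-order into left and right subtrees.
Root T: left subtree has 7 nodes {M, P, Y, N, S, W, D}, right has 2 {B, A}.
  Root P: left subtree has 1 node {M}, right has 5 {Y, N, S, W, D}.
    Root W: left subtree has 3 nodes {Y, N, S}, right has 1 {D}.
      Root N: left subtree has 1 node {Y}, right has 1 {S}.
  Root B: left subtree has 0 nodes { }, right has 1 {A}.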